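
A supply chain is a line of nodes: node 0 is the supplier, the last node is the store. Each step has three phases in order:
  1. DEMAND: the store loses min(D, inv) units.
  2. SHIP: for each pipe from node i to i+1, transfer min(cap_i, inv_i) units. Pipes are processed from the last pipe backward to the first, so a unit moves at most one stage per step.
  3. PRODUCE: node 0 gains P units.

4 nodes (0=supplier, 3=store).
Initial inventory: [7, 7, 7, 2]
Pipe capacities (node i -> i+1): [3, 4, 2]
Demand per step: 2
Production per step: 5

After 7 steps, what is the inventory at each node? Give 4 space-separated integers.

Step 1: demand=2,sold=2 ship[2->3]=2 ship[1->2]=4 ship[0->1]=3 prod=5 -> inv=[9 6 9 2]
Step 2: demand=2,sold=2 ship[2->3]=2 ship[1->2]=4 ship[0->1]=3 prod=5 -> inv=[11 5 11 2]
Step 3: demand=2,sold=2 ship[2->3]=2 ship[1->2]=4 ship[0->1]=3 prod=5 -> inv=[13 4 13 2]
Step 4: demand=2,sold=2 ship[2->3]=2 ship[1->2]=4 ship[0->1]=3 prod=5 -> inv=[15 3 15 2]
Step 5: demand=2,sold=2 ship[2->3]=2 ship[1->2]=3 ship[0->1]=3 prod=5 -> inv=[17 3 16 2]
Step 6: demand=2,sold=2 ship[2->3]=2 ship[1->2]=3 ship[0->1]=3 prod=5 -> inv=[19 3 17 2]
Step 7: demand=2,sold=2 ship[2->3]=2 ship[1->2]=3 ship[0->1]=3 prod=5 -> inv=[21 3 18 2]

21 3 18 2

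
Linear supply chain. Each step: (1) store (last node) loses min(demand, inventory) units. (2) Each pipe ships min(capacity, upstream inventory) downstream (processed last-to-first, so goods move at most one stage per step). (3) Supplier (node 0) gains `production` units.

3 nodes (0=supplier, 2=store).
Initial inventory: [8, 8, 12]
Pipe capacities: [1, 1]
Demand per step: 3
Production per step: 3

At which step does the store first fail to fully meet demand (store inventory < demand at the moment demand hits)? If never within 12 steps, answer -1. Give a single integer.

Step 1: demand=3,sold=3 ship[1->2]=1 ship[0->1]=1 prod=3 -> [10 8 10]
Step 2: demand=3,sold=3 ship[1->2]=1 ship[0->1]=1 prod=3 -> [12 8 8]
Step 3: demand=3,sold=3 ship[1->2]=1 ship[0->1]=1 prod=3 -> [14 8 6]
Step 4: demand=3,sold=3 ship[1->2]=1 ship[0->1]=1 prod=3 -> [16 8 4]
Step 5: demand=3,sold=3 ship[1->2]=1 ship[0->1]=1 prod=3 -> [18 8 2]
Step 6: demand=3,sold=2 ship[1->2]=1 ship[0->1]=1 prod=3 -> [20 8 1]
Step 7: demand=3,sold=1 ship[1->2]=1 ship[0->1]=1 prod=3 -> [22 8 1]
Step 8: demand=3,sold=1 ship[1->2]=1 ship[0->1]=1 prod=3 -> [24 8 1]
Step 9: demand=3,sold=1 ship[1->2]=1 ship[0->1]=1 prod=3 -> [26 8 1]
Step 10: demand=3,sold=1 ship[1->2]=1 ship[0->1]=1 prod=3 -> [28 8 1]
Step 11: demand=3,sold=1 ship[1->2]=1 ship[0->1]=1 prod=3 -> [30 8 1]
Step 12: demand=3,sold=1 ship[1->2]=1 ship[0->1]=1 prod=3 -> [32 8 1]
First stockout at step 6

6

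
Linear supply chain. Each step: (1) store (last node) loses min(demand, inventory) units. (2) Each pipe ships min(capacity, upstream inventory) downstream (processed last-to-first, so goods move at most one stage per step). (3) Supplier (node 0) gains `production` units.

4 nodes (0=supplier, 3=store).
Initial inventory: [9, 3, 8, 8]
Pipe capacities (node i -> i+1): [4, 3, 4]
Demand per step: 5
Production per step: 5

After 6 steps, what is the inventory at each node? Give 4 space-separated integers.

Step 1: demand=5,sold=5 ship[2->3]=4 ship[1->2]=3 ship[0->1]=4 prod=5 -> inv=[10 4 7 7]
Step 2: demand=5,sold=5 ship[2->3]=4 ship[1->2]=3 ship[0->1]=4 prod=5 -> inv=[11 5 6 6]
Step 3: demand=5,sold=5 ship[2->3]=4 ship[1->2]=3 ship[0->1]=4 prod=5 -> inv=[12 6 5 5]
Step 4: demand=5,sold=5 ship[2->3]=4 ship[1->2]=3 ship[0->1]=4 prod=5 -> inv=[13 7 4 4]
Step 5: demand=5,sold=4 ship[2->3]=4 ship[1->2]=3 ship[0->1]=4 prod=5 -> inv=[14 8 3 4]
Step 6: demand=5,sold=4 ship[2->3]=3 ship[1->2]=3 ship[0->1]=4 prod=5 -> inv=[15 9 3 3]

15 9 3 3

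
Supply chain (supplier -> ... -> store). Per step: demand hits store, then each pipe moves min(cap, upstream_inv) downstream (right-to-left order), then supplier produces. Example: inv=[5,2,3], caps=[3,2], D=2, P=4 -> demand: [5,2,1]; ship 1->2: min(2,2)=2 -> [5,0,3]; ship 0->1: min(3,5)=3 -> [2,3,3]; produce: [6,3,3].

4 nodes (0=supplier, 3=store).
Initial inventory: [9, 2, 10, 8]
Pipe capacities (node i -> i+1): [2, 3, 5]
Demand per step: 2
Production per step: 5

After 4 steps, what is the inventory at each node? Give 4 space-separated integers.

Step 1: demand=2,sold=2 ship[2->3]=5 ship[1->2]=2 ship[0->1]=2 prod=5 -> inv=[12 2 7 11]
Step 2: demand=2,sold=2 ship[2->3]=5 ship[1->2]=2 ship[0->1]=2 prod=5 -> inv=[15 2 4 14]
Step 3: demand=2,sold=2 ship[2->3]=4 ship[1->2]=2 ship[0->1]=2 prod=5 -> inv=[18 2 2 16]
Step 4: demand=2,sold=2 ship[2->3]=2 ship[1->2]=2 ship[0->1]=2 prod=5 -> inv=[21 2 2 16]

21 2 2 16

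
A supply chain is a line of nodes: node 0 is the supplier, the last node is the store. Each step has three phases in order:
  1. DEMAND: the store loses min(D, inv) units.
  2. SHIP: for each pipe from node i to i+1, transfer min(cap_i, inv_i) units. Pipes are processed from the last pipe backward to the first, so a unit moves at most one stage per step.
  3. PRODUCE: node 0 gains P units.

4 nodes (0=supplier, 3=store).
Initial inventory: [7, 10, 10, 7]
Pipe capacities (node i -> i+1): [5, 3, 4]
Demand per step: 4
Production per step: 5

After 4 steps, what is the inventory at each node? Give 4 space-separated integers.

Step 1: demand=4,sold=4 ship[2->3]=4 ship[1->2]=3 ship[0->1]=5 prod=5 -> inv=[7 12 9 7]
Step 2: demand=4,sold=4 ship[2->3]=4 ship[1->2]=3 ship[0->1]=5 prod=5 -> inv=[7 14 8 7]
Step 3: demand=4,sold=4 ship[2->3]=4 ship[1->2]=3 ship[0->1]=5 prod=5 -> inv=[7 16 7 7]
Step 4: demand=4,sold=4 ship[2->3]=4 ship[1->2]=3 ship[0->1]=5 prod=5 -> inv=[7 18 6 7]

7 18 6 7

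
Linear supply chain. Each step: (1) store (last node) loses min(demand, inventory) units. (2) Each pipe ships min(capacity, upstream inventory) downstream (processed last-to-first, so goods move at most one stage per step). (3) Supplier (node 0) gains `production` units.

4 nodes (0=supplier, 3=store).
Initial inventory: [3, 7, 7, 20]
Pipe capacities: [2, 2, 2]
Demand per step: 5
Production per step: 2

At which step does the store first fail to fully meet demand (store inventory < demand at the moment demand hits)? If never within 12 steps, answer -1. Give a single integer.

Step 1: demand=5,sold=5 ship[2->3]=2 ship[1->2]=2 ship[0->1]=2 prod=2 -> [3 7 7 17]
Step 2: demand=5,sold=5 ship[2->3]=2 ship[1->2]=2 ship[0->1]=2 prod=2 -> [3 7 7 14]
Step 3: demand=5,sold=5 ship[2->3]=2 ship[1->2]=2 ship[0->1]=2 prod=2 -> [3 7 7 11]
Step 4: demand=5,sold=5 ship[2->3]=2 ship[1->2]=2 ship[0->1]=2 prod=2 -> [3 7 7 8]
Step 5: demand=5,sold=5 ship[2->3]=2 ship[1->2]=2 ship[0->1]=2 prod=2 -> [3 7 7 5]
Step 6: demand=5,sold=5 ship[2->3]=2 ship[1->2]=2 ship[0->1]=2 prod=2 -> [3 7 7 2]
Step 7: demand=5,sold=2 ship[2->3]=2 ship[1->2]=2 ship[0->1]=2 prod=2 -> [3 7 7 2]
Step 8: demand=5,sold=2 ship[2->3]=2 ship[1->2]=2 ship[0->1]=2 prod=2 -> [3 7 7 2]
Step 9: demand=5,sold=2 ship[2->3]=2 ship[1->2]=2 ship[0->1]=2 prod=2 -> [3 7 7 2]
Step 10: demand=5,sold=2 ship[2->3]=2 ship[1->2]=2 ship[0->1]=2 prod=2 -> [3 7 7 2]
Step 11: demand=5,sold=2 ship[2->3]=2 ship[1->2]=2 ship[0->1]=2 prod=2 -> [3 7 7 2]
Step 12: demand=5,sold=2 ship[2->3]=2 ship[1->2]=2 ship[0->1]=2 prod=2 -> [3 7 7 2]
First stockout at step 7

7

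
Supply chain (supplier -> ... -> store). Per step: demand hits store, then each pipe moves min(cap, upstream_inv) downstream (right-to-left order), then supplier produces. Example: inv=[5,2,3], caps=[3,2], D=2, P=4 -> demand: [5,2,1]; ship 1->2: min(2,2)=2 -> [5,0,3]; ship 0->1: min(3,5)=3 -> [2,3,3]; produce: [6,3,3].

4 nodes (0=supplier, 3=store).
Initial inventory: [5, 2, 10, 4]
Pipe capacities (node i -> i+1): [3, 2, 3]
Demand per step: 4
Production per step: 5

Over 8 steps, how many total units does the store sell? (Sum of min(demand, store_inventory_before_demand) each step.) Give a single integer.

Answer: 25

Derivation:
Step 1: sold=4 (running total=4) -> [7 3 9 3]
Step 2: sold=3 (running total=7) -> [9 4 8 3]
Step 3: sold=3 (running total=10) -> [11 5 7 3]
Step 4: sold=3 (running total=13) -> [13 6 6 3]
Step 5: sold=3 (running total=16) -> [15 7 5 3]
Step 6: sold=3 (running total=19) -> [17 8 4 3]
Step 7: sold=3 (running total=22) -> [19 9 3 3]
Step 8: sold=3 (running total=25) -> [21 10 2 3]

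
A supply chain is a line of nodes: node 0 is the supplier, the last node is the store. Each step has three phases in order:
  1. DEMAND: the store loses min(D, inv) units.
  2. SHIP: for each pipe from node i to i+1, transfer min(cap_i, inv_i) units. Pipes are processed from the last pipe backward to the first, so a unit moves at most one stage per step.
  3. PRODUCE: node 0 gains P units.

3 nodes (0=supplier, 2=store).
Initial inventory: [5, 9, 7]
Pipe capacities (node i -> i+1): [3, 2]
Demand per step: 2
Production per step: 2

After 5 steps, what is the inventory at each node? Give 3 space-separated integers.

Step 1: demand=2,sold=2 ship[1->2]=2 ship[0->1]=3 prod=2 -> inv=[4 10 7]
Step 2: demand=2,sold=2 ship[1->2]=2 ship[0->1]=3 prod=2 -> inv=[3 11 7]
Step 3: demand=2,sold=2 ship[1->2]=2 ship[0->1]=3 prod=2 -> inv=[2 12 7]
Step 4: demand=2,sold=2 ship[1->2]=2 ship[0->1]=2 prod=2 -> inv=[2 12 7]
Step 5: demand=2,sold=2 ship[1->2]=2 ship[0->1]=2 prod=2 -> inv=[2 12 7]

2 12 7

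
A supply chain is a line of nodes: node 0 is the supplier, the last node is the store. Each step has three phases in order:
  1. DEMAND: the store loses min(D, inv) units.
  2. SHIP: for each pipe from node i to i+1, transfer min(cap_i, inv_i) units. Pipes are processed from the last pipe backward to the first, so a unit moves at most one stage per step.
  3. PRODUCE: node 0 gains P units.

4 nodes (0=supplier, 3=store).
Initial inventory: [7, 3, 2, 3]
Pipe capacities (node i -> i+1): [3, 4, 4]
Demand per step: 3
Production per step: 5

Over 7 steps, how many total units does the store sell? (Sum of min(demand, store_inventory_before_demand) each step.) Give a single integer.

Answer: 20

Derivation:
Step 1: sold=3 (running total=3) -> [9 3 3 2]
Step 2: sold=2 (running total=5) -> [11 3 3 3]
Step 3: sold=3 (running total=8) -> [13 3 3 3]
Step 4: sold=3 (running total=11) -> [15 3 3 3]
Step 5: sold=3 (running total=14) -> [17 3 3 3]
Step 6: sold=3 (running total=17) -> [19 3 3 3]
Step 7: sold=3 (running total=20) -> [21 3 3 3]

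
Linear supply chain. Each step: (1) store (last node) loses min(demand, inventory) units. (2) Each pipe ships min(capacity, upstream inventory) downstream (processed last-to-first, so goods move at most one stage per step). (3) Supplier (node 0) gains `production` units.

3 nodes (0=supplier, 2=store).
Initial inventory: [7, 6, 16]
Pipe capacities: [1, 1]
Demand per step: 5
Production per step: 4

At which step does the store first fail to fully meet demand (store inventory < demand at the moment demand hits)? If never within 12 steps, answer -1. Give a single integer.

Step 1: demand=5,sold=5 ship[1->2]=1 ship[0->1]=1 prod=4 -> [10 6 12]
Step 2: demand=5,sold=5 ship[1->2]=1 ship[0->1]=1 prod=4 -> [13 6 8]
Step 3: demand=5,sold=5 ship[1->2]=1 ship[0->1]=1 prod=4 -> [16 6 4]
Step 4: demand=5,sold=4 ship[1->2]=1 ship[0->1]=1 prod=4 -> [19 6 1]
Step 5: demand=5,sold=1 ship[1->2]=1 ship[0->1]=1 prod=4 -> [22 6 1]
Step 6: demand=5,sold=1 ship[1->2]=1 ship[0->1]=1 prod=4 -> [25 6 1]
Step 7: demand=5,sold=1 ship[1->2]=1 ship[0->1]=1 prod=4 -> [28 6 1]
Step 8: demand=5,sold=1 ship[1->2]=1 ship[0->1]=1 prod=4 -> [31 6 1]
Step 9: demand=5,sold=1 ship[1->2]=1 ship[0->1]=1 prod=4 -> [34 6 1]
Step 10: demand=5,sold=1 ship[1->2]=1 ship[0->1]=1 prod=4 -> [37 6 1]
Step 11: demand=5,sold=1 ship[1->2]=1 ship[0->1]=1 prod=4 -> [40 6 1]
Step 12: demand=5,sold=1 ship[1->2]=1 ship[0->1]=1 prod=4 -> [43 6 1]
First stockout at step 4

4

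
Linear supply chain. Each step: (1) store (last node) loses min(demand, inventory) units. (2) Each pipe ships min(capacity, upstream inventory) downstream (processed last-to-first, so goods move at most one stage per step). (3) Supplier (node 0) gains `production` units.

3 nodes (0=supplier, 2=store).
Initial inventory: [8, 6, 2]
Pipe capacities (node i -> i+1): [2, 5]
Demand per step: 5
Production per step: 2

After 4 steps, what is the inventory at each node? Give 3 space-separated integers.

Step 1: demand=5,sold=2 ship[1->2]=5 ship[0->1]=2 prod=2 -> inv=[8 3 5]
Step 2: demand=5,sold=5 ship[1->2]=3 ship[0->1]=2 prod=2 -> inv=[8 2 3]
Step 3: demand=5,sold=3 ship[1->2]=2 ship[0->1]=2 prod=2 -> inv=[8 2 2]
Step 4: demand=5,sold=2 ship[1->2]=2 ship[0->1]=2 prod=2 -> inv=[8 2 2]

8 2 2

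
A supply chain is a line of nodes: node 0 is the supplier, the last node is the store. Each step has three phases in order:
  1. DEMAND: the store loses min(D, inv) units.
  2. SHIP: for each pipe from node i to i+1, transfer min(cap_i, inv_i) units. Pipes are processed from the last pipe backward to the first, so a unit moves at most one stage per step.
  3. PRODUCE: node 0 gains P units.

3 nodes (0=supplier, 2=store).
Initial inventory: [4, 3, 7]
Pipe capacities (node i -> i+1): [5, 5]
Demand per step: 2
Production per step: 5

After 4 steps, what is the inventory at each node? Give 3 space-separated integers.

Step 1: demand=2,sold=2 ship[1->2]=3 ship[0->1]=4 prod=5 -> inv=[5 4 8]
Step 2: demand=2,sold=2 ship[1->2]=4 ship[0->1]=5 prod=5 -> inv=[5 5 10]
Step 3: demand=2,sold=2 ship[1->2]=5 ship[0->1]=5 prod=5 -> inv=[5 5 13]
Step 4: demand=2,sold=2 ship[1->2]=5 ship[0->1]=5 prod=5 -> inv=[5 5 16]

5 5 16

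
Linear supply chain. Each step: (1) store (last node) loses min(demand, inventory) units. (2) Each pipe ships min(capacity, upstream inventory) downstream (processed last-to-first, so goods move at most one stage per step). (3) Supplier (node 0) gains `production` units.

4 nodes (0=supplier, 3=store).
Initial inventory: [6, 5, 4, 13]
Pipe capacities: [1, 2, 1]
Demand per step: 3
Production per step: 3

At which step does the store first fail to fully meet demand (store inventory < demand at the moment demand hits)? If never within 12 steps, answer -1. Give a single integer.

Step 1: demand=3,sold=3 ship[2->3]=1 ship[1->2]=2 ship[0->1]=1 prod=3 -> [8 4 5 11]
Step 2: demand=3,sold=3 ship[2->3]=1 ship[1->2]=2 ship[0->1]=1 prod=3 -> [10 3 6 9]
Step 3: demand=3,sold=3 ship[2->3]=1 ship[1->2]=2 ship[0->1]=1 prod=3 -> [12 2 7 7]
Step 4: demand=3,sold=3 ship[2->3]=1 ship[1->2]=2 ship[0->1]=1 prod=3 -> [14 1 8 5]
Step 5: demand=3,sold=3 ship[2->3]=1 ship[1->2]=1 ship[0->1]=1 prod=3 -> [16 1 8 3]
Step 6: demand=3,sold=3 ship[2->3]=1 ship[1->2]=1 ship[0->1]=1 prod=3 -> [18 1 8 1]
Step 7: demand=3,sold=1 ship[2->3]=1 ship[1->2]=1 ship[0->1]=1 prod=3 -> [20 1 8 1]
Step 8: demand=3,sold=1 ship[2->3]=1 ship[1->2]=1 ship[0->1]=1 prod=3 -> [22 1 8 1]
Step 9: demand=3,sold=1 ship[2->3]=1 ship[1->2]=1 ship[0->1]=1 prod=3 -> [24 1 8 1]
Step 10: demand=3,sold=1 ship[2->3]=1 ship[1->2]=1 ship[0->1]=1 prod=3 -> [26 1 8 1]
Step 11: demand=3,sold=1 ship[2->3]=1 ship[1->2]=1 ship[0->1]=1 prod=3 -> [28 1 8 1]
Step 12: demand=3,sold=1 ship[2->3]=1 ship[1->2]=1 ship[0->1]=1 prod=3 -> [30 1 8 1]
First stockout at step 7

7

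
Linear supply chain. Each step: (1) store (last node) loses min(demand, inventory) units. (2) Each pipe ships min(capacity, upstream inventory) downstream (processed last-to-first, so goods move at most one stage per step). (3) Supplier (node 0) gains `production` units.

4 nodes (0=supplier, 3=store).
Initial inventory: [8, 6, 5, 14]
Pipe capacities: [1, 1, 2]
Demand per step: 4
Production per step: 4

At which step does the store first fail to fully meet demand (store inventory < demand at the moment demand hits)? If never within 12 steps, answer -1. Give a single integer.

Step 1: demand=4,sold=4 ship[2->3]=2 ship[1->2]=1 ship[0->1]=1 prod=4 -> [11 6 4 12]
Step 2: demand=4,sold=4 ship[2->3]=2 ship[1->2]=1 ship[0->1]=1 prod=4 -> [14 6 3 10]
Step 3: demand=4,sold=4 ship[2->3]=2 ship[1->2]=1 ship[0->1]=1 prod=4 -> [17 6 2 8]
Step 4: demand=4,sold=4 ship[2->3]=2 ship[1->2]=1 ship[0->1]=1 prod=4 -> [20 6 1 6]
Step 5: demand=4,sold=4 ship[2->3]=1 ship[1->2]=1 ship[0->1]=1 prod=4 -> [23 6 1 3]
Step 6: demand=4,sold=3 ship[2->3]=1 ship[1->2]=1 ship[0->1]=1 prod=4 -> [26 6 1 1]
Step 7: demand=4,sold=1 ship[2->3]=1 ship[1->2]=1 ship[0->1]=1 prod=4 -> [29 6 1 1]
Step 8: demand=4,sold=1 ship[2->3]=1 ship[1->2]=1 ship[0->1]=1 prod=4 -> [32 6 1 1]
Step 9: demand=4,sold=1 ship[2->3]=1 ship[1->2]=1 ship[0->1]=1 prod=4 -> [35 6 1 1]
Step 10: demand=4,sold=1 ship[2->3]=1 ship[1->2]=1 ship[0->1]=1 prod=4 -> [38 6 1 1]
Step 11: demand=4,sold=1 ship[2->3]=1 ship[1->2]=1 ship[0->1]=1 prod=4 -> [41 6 1 1]
Step 12: demand=4,sold=1 ship[2->3]=1 ship[1->2]=1 ship[0->1]=1 prod=4 -> [44 6 1 1]
First stockout at step 6

6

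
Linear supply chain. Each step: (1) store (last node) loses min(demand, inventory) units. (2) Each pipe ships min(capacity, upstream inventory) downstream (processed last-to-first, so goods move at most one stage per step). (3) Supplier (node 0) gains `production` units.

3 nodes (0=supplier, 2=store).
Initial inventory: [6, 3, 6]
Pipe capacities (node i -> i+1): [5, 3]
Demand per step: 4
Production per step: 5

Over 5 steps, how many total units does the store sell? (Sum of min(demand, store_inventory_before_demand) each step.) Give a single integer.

Step 1: sold=4 (running total=4) -> [6 5 5]
Step 2: sold=4 (running total=8) -> [6 7 4]
Step 3: sold=4 (running total=12) -> [6 9 3]
Step 4: sold=3 (running total=15) -> [6 11 3]
Step 5: sold=3 (running total=18) -> [6 13 3]

Answer: 18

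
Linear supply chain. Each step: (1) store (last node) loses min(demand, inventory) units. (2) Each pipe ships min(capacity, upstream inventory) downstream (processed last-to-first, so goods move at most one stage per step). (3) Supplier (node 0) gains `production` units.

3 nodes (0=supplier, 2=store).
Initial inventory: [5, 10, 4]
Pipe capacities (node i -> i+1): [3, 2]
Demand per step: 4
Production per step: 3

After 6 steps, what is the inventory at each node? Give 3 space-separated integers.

Step 1: demand=4,sold=4 ship[1->2]=2 ship[0->1]=3 prod=3 -> inv=[5 11 2]
Step 2: demand=4,sold=2 ship[1->2]=2 ship[0->1]=3 prod=3 -> inv=[5 12 2]
Step 3: demand=4,sold=2 ship[1->2]=2 ship[0->1]=3 prod=3 -> inv=[5 13 2]
Step 4: demand=4,sold=2 ship[1->2]=2 ship[0->1]=3 prod=3 -> inv=[5 14 2]
Step 5: demand=4,sold=2 ship[1->2]=2 ship[0->1]=3 prod=3 -> inv=[5 15 2]
Step 6: demand=4,sold=2 ship[1->2]=2 ship[0->1]=3 prod=3 -> inv=[5 16 2]

5 16 2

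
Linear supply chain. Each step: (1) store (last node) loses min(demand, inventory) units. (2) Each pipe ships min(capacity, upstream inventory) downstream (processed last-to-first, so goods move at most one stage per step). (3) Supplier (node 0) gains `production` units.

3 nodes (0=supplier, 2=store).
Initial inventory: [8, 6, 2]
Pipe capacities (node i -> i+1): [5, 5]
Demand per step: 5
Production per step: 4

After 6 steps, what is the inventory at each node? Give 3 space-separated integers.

Step 1: demand=5,sold=2 ship[1->2]=5 ship[0->1]=5 prod=4 -> inv=[7 6 5]
Step 2: demand=5,sold=5 ship[1->2]=5 ship[0->1]=5 prod=4 -> inv=[6 6 5]
Step 3: demand=5,sold=5 ship[1->2]=5 ship[0->1]=5 prod=4 -> inv=[5 6 5]
Step 4: demand=5,sold=5 ship[1->2]=5 ship[0->1]=5 prod=4 -> inv=[4 6 5]
Step 5: demand=5,sold=5 ship[1->2]=5 ship[0->1]=4 prod=4 -> inv=[4 5 5]
Step 6: demand=5,sold=5 ship[1->2]=5 ship[0->1]=4 prod=4 -> inv=[4 4 5]

4 4 5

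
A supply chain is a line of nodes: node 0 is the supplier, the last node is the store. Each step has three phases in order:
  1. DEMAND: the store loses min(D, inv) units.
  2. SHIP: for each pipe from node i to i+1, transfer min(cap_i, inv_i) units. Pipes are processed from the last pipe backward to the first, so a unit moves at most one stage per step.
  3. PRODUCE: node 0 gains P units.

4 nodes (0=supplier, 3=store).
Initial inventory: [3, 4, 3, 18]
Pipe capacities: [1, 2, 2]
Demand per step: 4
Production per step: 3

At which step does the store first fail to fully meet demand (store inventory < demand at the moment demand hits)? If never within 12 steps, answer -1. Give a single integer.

Step 1: demand=4,sold=4 ship[2->3]=2 ship[1->2]=2 ship[0->1]=1 prod=3 -> [5 3 3 16]
Step 2: demand=4,sold=4 ship[2->3]=2 ship[1->2]=2 ship[0->1]=1 prod=3 -> [7 2 3 14]
Step 3: demand=4,sold=4 ship[2->3]=2 ship[1->2]=2 ship[0->1]=1 prod=3 -> [9 1 3 12]
Step 4: demand=4,sold=4 ship[2->3]=2 ship[1->2]=1 ship[0->1]=1 prod=3 -> [11 1 2 10]
Step 5: demand=4,sold=4 ship[2->3]=2 ship[1->2]=1 ship[0->1]=1 prod=3 -> [13 1 1 8]
Step 6: demand=4,sold=4 ship[2->3]=1 ship[1->2]=1 ship[0->1]=1 prod=3 -> [15 1 1 5]
Step 7: demand=4,sold=4 ship[2->3]=1 ship[1->2]=1 ship[0->1]=1 prod=3 -> [17 1 1 2]
Step 8: demand=4,sold=2 ship[2->3]=1 ship[1->2]=1 ship[0->1]=1 prod=3 -> [19 1 1 1]
Step 9: demand=4,sold=1 ship[2->3]=1 ship[1->2]=1 ship[0->1]=1 prod=3 -> [21 1 1 1]
Step 10: demand=4,sold=1 ship[2->3]=1 ship[1->2]=1 ship[0->1]=1 prod=3 -> [23 1 1 1]
Step 11: demand=4,sold=1 ship[2->3]=1 ship[1->2]=1 ship[0->1]=1 prod=3 -> [25 1 1 1]
Step 12: demand=4,sold=1 ship[2->3]=1 ship[1->2]=1 ship[0->1]=1 prod=3 -> [27 1 1 1]
First stockout at step 8

8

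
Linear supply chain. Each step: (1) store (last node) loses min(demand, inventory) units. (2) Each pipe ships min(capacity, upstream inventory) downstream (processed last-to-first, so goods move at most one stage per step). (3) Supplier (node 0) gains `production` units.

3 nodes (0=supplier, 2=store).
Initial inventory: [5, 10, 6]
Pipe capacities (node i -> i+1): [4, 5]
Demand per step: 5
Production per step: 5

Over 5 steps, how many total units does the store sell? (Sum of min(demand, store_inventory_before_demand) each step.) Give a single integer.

Answer: 25

Derivation:
Step 1: sold=5 (running total=5) -> [6 9 6]
Step 2: sold=5 (running total=10) -> [7 8 6]
Step 3: sold=5 (running total=15) -> [8 7 6]
Step 4: sold=5 (running total=20) -> [9 6 6]
Step 5: sold=5 (running total=25) -> [10 5 6]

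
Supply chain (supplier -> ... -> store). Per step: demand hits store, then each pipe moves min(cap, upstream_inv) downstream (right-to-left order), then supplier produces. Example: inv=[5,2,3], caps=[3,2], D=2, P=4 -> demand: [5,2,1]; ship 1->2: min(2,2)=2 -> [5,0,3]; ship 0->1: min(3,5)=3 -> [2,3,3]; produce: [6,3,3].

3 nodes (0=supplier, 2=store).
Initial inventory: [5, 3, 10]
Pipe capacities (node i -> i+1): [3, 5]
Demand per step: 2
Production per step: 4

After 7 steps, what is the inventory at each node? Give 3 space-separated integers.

Step 1: demand=2,sold=2 ship[1->2]=3 ship[0->1]=3 prod=4 -> inv=[6 3 11]
Step 2: demand=2,sold=2 ship[1->2]=3 ship[0->1]=3 prod=4 -> inv=[7 3 12]
Step 3: demand=2,sold=2 ship[1->2]=3 ship[0->1]=3 prod=4 -> inv=[8 3 13]
Step 4: demand=2,sold=2 ship[1->2]=3 ship[0->1]=3 prod=4 -> inv=[9 3 14]
Step 5: demand=2,sold=2 ship[1->2]=3 ship[0->1]=3 prod=4 -> inv=[10 3 15]
Step 6: demand=2,sold=2 ship[1->2]=3 ship[0->1]=3 prod=4 -> inv=[11 3 16]
Step 7: demand=2,sold=2 ship[1->2]=3 ship[0->1]=3 prod=4 -> inv=[12 3 17]

12 3 17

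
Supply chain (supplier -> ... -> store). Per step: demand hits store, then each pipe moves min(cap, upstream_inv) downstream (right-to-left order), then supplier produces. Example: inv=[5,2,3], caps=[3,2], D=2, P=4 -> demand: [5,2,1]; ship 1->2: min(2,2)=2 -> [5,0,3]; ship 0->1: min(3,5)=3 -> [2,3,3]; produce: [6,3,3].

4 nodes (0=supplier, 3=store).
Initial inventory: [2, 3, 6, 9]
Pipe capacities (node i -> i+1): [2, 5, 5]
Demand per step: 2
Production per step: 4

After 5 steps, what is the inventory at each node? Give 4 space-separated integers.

Step 1: demand=2,sold=2 ship[2->3]=5 ship[1->2]=3 ship[0->1]=2 prod=4 -> inv=[4 2 4 12]
Step 2: demand=2,sold=2 ship[2->3]=4 ship[1->2]=2 ship[0->1]=2 prod=4 -> inv=[6 2 2 14]
Step 3: demand=2,sold=2 ship[2->3]=2 ship[1->2]=2 ship[0->1]=2 prod=4 -> inv=[8 2 2 14]
Step 4: demand=2,sold=2 ship[2->3]=2 ship[1->2]=2 ship[0->1]=2 prod=4 -> inv=[10 2 2 14]
Step 5: demand=2,sold=2 ship[2->3]=2 ship[1->2]=2 ship[0->1]=2 prod=4 -> inv=[12 2 2 14]

12 2 2 14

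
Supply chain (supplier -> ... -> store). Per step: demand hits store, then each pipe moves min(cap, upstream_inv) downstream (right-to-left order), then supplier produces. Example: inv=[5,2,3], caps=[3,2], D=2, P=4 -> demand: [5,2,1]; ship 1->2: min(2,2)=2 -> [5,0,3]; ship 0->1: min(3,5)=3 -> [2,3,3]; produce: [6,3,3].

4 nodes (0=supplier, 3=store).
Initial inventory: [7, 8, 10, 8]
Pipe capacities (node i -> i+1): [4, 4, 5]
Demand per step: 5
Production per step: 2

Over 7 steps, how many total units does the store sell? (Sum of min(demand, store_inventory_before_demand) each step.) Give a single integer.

Answer: 35

Derivation:
Step 1: sold=5 (running total=5) -> [5 8 9 8]
Step 2: sold=5 (running total=10) -> [3 8 8 8]
Step 3: sold=5 (running total=15) -> [2 7 7 8]
Step 4: sold=5 (running total=20) -> [2 5 6 8]
Step 5: sold=5 (running total=25) -> [2 3 5 8]
Step 6: sold=5 (running total=30) -> [2 2 3 8]
Step 7: sold=5 (running total=35) -> [2 2 2 6]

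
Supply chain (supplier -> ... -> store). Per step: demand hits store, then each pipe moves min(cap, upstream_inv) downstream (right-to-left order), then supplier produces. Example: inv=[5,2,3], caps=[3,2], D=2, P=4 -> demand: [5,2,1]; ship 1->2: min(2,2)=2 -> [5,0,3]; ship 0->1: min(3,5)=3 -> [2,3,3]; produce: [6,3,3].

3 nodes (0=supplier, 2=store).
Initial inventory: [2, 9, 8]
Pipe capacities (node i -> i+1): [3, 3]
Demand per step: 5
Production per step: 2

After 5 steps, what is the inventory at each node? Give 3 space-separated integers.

Step 1: demand=5,sold=5 ship[1->2]=3 ship[0->1]=2 prod=2 -> inv=[2 8 6]
Step 2: demand=5,sold=5 ship[1->2]=3 ship[0->1]=2 prod=2 -> inv=[2 7 4]
Step 3: demand=5,sold=4 ship[1->2]=3 ship[0->1]=2 prod=2 -> inv=[2 6 3]
Step 4: demand=5,sold=3 ship[1->2]=3 ship[0->1]=2 prod=2 -> inv=[2 5 3]
Step 5: demand=5,sold=3 ship[1->2]=3 ship[0->1]=2 prod=2 -> inv=[2 4 3]

2 4 3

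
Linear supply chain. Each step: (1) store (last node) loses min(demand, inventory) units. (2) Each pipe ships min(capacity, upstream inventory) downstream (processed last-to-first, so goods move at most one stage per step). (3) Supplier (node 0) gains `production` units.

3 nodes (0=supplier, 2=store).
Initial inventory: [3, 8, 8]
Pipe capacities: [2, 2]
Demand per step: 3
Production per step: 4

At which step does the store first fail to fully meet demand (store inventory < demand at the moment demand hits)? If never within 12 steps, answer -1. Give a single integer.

Step 1: demand=3,sold=3 ship[1->2]=2 ship[0->1]=2 prod=4 -> [5 8 7]
Step 2: demand=3,sold=3 ship[1->2]=2 ship[0->1]=2 prod=4 -> [7 8 6]
Step 3: demand=3,sold=3 ship[1->2]=2 ship[0->1]=2 prod=4 -> [9 8 5]
Step 4: demand=3,sold=3 ship[1->2]=2 ship[0->1]=2 prod=4 -> [11 8 4]
Step 5: demand=3,sold=3 ship[1->2]=2 ship[0->1]=2 prod=4 -> [13 8 3]
Step 6: demand=3,sold=3 ship[1->2]=2 ship[0->1]=2 prod=4 -> [15 8 2]
Step 7: demand=3,sold=2 ship[1->2]=2 ship[0->1]=2 prod=4 -> [17 8 2]
Step 8: demand=3,sold=2 ship[1->2]=2 ship[0->1]=2 prod=4 -> [19 8 2]
Step 9: demand=3,sold=2 ship[1->2]=2 ship[0->1]=2 prod=4 -> [21 8 2]
Step 10: demand=3,sold=2 ship[1->2]=2 ship[0->1]=2 prod=4 -> [23 8 2]
Step 11: demand=3,sold=2 ship[1->2]=2 ship[0->1]=2 prod=4 -> [25 8 2]
Step 12: demand=3,sold=2 ship[1->2]=2 ship[0->1]=2 prod=4 -> [27 8 2]
First stockout at step 7

7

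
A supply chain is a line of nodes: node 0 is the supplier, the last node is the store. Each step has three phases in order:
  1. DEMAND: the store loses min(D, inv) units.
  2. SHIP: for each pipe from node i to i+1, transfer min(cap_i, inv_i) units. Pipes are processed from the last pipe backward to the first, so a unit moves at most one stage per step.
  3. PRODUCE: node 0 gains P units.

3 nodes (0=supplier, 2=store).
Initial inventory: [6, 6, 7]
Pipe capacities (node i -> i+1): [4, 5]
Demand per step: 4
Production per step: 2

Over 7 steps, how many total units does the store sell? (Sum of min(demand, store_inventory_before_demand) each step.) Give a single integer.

Answer: 27

Derivation:
Step 1: sold=4 (running total=4) -> [4 5 8]
Step 2: sold=4 (running total=8) -> [2 4 9]
Step 3: sold=4 (running total=12) -> [2 2 9]
Step 4: sold=4 (running total=16) -> [2 2 7]
Step 5: sold=4 (running total=20) -> [2 2 5]
Step 6: sold=4 (running total=24) -> [2 2 3]
Step 7: sold=3 (running total=27) -> [2 2 2]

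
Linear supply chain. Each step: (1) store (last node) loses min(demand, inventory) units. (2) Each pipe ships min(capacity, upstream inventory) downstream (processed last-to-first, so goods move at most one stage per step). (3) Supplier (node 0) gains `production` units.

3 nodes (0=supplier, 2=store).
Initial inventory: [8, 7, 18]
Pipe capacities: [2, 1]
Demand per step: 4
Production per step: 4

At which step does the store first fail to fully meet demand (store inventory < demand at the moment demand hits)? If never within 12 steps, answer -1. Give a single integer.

Step 1: demand=4,sold=4 ship[1->2]=1 ship[0->1]=2 prod=4 -> [10 8 15]
Step 2: demand=4,sold=4 ship[1->2]=1 ship[0->1]=2 prod=4 -> [12 9 12]
Step 3: demand=4,sold=4 ship[1->2]=1 ship[0->1]=2 prod=4 -> [14 10 9]
Step 4: demand=4,sold=4 ship[1->2]=1 ship[0->1]=2 prod=4 -> [16 11 6]
Step 5: demand=4,sold=4 ship[1->2]=1 ship[0->1]=2 prod=4 -> [18 12 3]
Step 6: demand=4,sold=3 ship[1->2]=1 ship[0->1]=2 prod=4 -> [20 13 1]
Step 7: demand=4,sold=1 ship[1->2]=1 ship[0->1]=2 prod=4 -> [22 14 1]
Step 8: demand=4,sold=1 ship[1->2]=1 ship[0->1]=2 prod=4 -> [24 15 1]
Step 9: demand=4,sold=1 ship[1->2]=1 ship[0->1]=2 prod=4 -> [26 16 1]
Step 10: demand=4,sold=1 ship[1->2]=1 ship[0->1]=2 prod=4 -> [28 17 1]
Step 11: demand=4,sold=1 ship[1->2]=1 ship[0->1]=2 prod=4 -> [30 18 1]
Step 12: demand=4,sold=1 ship[1->2]=1 ship[0->1]=2 prod=4 -> [32 19 1]
First stockout at step 6

6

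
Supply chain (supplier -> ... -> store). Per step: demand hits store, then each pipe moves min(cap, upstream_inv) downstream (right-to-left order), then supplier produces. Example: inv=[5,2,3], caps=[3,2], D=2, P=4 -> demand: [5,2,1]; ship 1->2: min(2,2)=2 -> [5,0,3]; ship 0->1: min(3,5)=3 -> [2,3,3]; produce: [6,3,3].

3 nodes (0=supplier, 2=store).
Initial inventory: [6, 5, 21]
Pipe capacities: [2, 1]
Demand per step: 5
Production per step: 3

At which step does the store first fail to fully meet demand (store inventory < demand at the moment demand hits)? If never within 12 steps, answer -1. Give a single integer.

Step 1: demand=5,sold=5 ship[1->2]=1 ship[0->1]=2 prod=3 -> [7 6 17]
Step 2: demand=5,sold=5 ship[1->2]=1 ship[0->1]=2 prod=3 -> [8 7 13]
Step 3: demand=5,sold=5 ship[1->2]=1 ship[0->1]=2 prod=3 -> [9 8 9]
Step 4: demand=5,sold=5 ship[1->2]=1 ship[0->1]=2 prod=3 -> [10 9 5]
Step 5: demand=5,sold=5 ship[1->2]=1 ship[0->1]=2 prod=3 -> [11 10 1]
Step 6: demand=5,sold=1 ship[1->2]=1 ship[0->1]=2 prod=3 -> [12 11 1]
Step 7: demand=5,sold=1 ship[1->2]=1 ship[0->1]=2 prod=3 -> [13 12 1]
Step 8: demand=5,sold=1 ship[1->2]=1 ship[0->1]=2 prod=3 -> [14 13 1]
Step 9: demand=5,sold=1 ship[1->2]=1 ship[0->1]=2 prod=3 -> [15 14 1]
Step 10: demand=5,sold=1 ship[1->2]=1 ship[0->1]=2 prod=3 -> [16 15 1]
Step 11: demand=5,sold=1 ship[1->2]=1 ship[0->1]=2 prod=3 -> [17 16 1]
Step 12: demand=5,sold=1 ship[1->2]=1 ship[0->1]=2 prod=3 -> [18 17 1]
First stockout at step 6

6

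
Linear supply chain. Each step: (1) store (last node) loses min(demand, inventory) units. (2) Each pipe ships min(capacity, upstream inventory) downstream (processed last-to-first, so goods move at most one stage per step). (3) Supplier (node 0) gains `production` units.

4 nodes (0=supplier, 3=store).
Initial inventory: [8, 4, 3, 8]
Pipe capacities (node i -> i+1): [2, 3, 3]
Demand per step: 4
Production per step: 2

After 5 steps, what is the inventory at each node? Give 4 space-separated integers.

Step 1: demand=4,sold=4 ship[2->3]=3 ship[1->2]=3 ship[0->1]=2 prod=2 -> inv=[8 3 3 7]
Step 2: demand=4,sold=4 ship[2->3]=3 ship[1->2]=3 ship[0->1]=2 prod=2 -> inv=[8 2 3 6]
Step 3: demand=4,sold=4 ship[2->3]=3 ship[1->2]=2 ship[0->1]=2 prod=2 -> inv=[8 2 2 5]
Step 4: demand=4,sold=4 ship[2->3]=2 ship[1->2]=2 ship[0->1]=2 prod=2 -> inv=[8 2 2 3]
Step 5: demand=4,sold=3 ship[2->3]=2 ship[1->2]=2 ship[0->1]=2 prod=2 -> inv=[8 2 2 2]

8 2 2 2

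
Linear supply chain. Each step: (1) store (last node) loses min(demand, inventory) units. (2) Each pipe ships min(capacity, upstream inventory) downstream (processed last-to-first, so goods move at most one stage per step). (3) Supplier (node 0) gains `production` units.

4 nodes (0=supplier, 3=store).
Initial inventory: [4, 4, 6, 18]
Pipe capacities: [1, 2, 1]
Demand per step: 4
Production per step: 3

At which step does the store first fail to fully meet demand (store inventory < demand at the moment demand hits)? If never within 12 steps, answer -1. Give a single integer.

Step 1: demand=4,sold=4 ship[2->3]=1 ship[1->2]=2 ship[0->1]=1 prod=3 -> [6 3 7 15]
Step 2: demand=4,sold=4 ship[2->3]=1 ship[1->2]=2 ship[0->1]=1 prod=3 -> [8 2 8 12]
Step 3: demand=4,sold=4 ship[2->3]=1 ship[1->2]=2 ship[0->1]=1 prod=3 -> [10 1 9 9]
Step 4: demand=4,sold=4 ship[2->3]=1 ship[1->2]=1 ship[0->1]=1 prod=3 -> [12 1 9 6]
Step 5: demand=4,sold=4 ship[2->3]=1 ship[1->2]=1 ship[0->1]=1 prod=3 -> [14 1 9 3]
Step 6: demand=4,sold=3 ship[2->3]=1 ship[1->2]=1 ship[0->1]=1 prod=3 -> [16 1 9 1]
Step 7: demand=4,sold=1 ship[2->3]=1 ship[1->2]=1 ship[0->1]=1 prod=3 -> [18 1 9 1]
Step 8: demand=4,sold=1 ship[2->3]=1 ship[1->2]=1 ship[0->1]=1 prod=3 -> [20 1 9 1]
Step 9: demand=4,sold=1 ship[2->3]=1 ship[1->2]=1 ship[0->1]=1 prod=3 -> [22 1 9 1]
Step 10: demand=4,sold=1 ship[2->3]=1 ship[1->2]=1 ship[0->1]=1 prod=3 -> [24 1 9 1]
Step 11: demand=4,sold=1 ship[2->3]=1 ship[1->2]=1 ship[0->1]=1 prod=3 -> [26 1 9 1]
Step 12: demand=4,sold=1 ship[2->3]=1 ship[1->2]=1 ship[0->1]=1 prod=3 -> [28 1 9 1]
First stockout at step 6

6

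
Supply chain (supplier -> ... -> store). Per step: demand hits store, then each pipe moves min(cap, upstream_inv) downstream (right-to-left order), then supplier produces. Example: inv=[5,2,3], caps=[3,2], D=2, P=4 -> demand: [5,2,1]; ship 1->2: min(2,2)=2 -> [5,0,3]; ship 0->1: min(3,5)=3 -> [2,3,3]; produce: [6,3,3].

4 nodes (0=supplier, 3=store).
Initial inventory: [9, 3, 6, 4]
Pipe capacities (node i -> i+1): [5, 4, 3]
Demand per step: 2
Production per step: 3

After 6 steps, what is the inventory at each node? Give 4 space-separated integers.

Step 1: demand=2,sold=2 ship[2->3]=3 ship[1->2]=3 ship[0->1]=5 prod=3 -> inv=[7 5 6 5]
Step 2: demand=2,sold=2 ship[2->3]=3 ship[1->2]=4 ship[0->1]=5 prod=3 -> inv=[5 6 7 6]
Step 3: demand=2,sold=2 ship[2->3]=3 ship[1->2]=4 ship[0->1]=5 prod=3 -> inv=[3 7 8 7]
Step 4: demand=2,sold=2 ship[2->3]=3 ship[1->2]=4 ship[0->1]=3 prod=3 -> inv=[3 6 9 8]
Step 5: demand=2,sold=2 ship[2->3]=3 ship[1->2]=4 ship[0->1]=3 prod=3 -> inv=[3 5 10 9]
Step 6: demand=2,sold=2 ship[2->3]=3 ship[1->2]=4 ship[0->1]=3 prod=3 -> inv=[3 4 11 10]

3 4 11 10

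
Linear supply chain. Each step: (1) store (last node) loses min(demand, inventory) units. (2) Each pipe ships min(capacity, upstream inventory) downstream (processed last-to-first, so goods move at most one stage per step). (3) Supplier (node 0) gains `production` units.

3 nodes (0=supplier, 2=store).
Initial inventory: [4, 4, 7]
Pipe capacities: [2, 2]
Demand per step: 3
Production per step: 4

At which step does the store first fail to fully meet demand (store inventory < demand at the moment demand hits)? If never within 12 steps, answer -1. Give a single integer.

Step 1: demand=3,sold=3 ship[1->2]=2 ship[0->1]=2 prod=4 -> [6 4 6]
Step 2: demand=3,sold=3 ship[1->2]=2 ship[0->1]=2 prod=4 -> [8 4 5]
Step 3: demand=3,sold=3 ship[1->2]=2 ship[0->1]=2 prod=4 -> [10 4 4]
Step 4: demand=3,sold=3 ship[1->2]=2 ship[0->1]=2 prod=4 -> [12 4 3]
Step 5: demand=3,sold=3 ship[1->2]=2 ship[0->1]=2 prod=4 -> [14 4 2]
Step 6: demand=3,sold=2 ship[1->2]=2 ship[0->1]=2 prod=4 -> [16 4 2]
Step 7: demand=3,sold=2 ship[1->2]=2 ship[0->1]=2 prod=4 -> [18 4 2]
Step 8: demand=3,sold=2 ship[1->2]=2 ship[0->1]=2 prod=4 -> [20 4 2]
Step 9: demand=3,sold=2 ship[1->2]=2 ship[0->1]=2 prod=4 -> [22 4 2]
Step 10: demand=3,sold=2 ship[1->2]=2 ship[0->1]=2 prod=4 -> [24 4 2]
Step 11: demand=3,sold=2 ship[1->2]=2 ship[0->1]=2 prod=4 -> [26 4 2]
Step 12: demand=3,sold=2 ship[1->2]=2 ship[0->1]=2 prod=4 -> [28 4 2]
First stockout at step 6

6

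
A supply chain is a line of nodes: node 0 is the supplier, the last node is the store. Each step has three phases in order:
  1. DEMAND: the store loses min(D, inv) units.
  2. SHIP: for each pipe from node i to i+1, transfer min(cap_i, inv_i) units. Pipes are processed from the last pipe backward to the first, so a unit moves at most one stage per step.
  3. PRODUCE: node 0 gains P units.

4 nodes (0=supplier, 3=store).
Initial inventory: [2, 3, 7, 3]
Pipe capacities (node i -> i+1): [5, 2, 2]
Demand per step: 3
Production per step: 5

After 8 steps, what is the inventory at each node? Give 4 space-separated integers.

Step 1: demand=3,sold=3 ship[2->3]=2 ship[1->2]=2 ship[0->1]=2 prod=5 -> inv=[5 3 7 2]
Step 2: demand=3,sold=2 ship[2->3]=2 ship[1->2]=2 ship[0->1]=5 prod=5 -> inv=[5 6 7 2]
Step 3: demand=3,sold=2 ship[2->3]=2 ship[1->2]=2 ship[0->1]=5 prod=5 -> inv=[5 9 7 2]
Step 4: demand=3,sold=2 ship[2->3]=2 ship[1->2]=2 ship[0->1]=5 prod=5 -> inv=[5 12 7 2]
Step 5: demand=3,sold=2 ship[2->3]=2 ship[1->2]=2 ship[0->1]=5 prod=5 -> inv=[5 15 7 2]
Step 6: demand=3,sold=2 ship[2->3]=2 ship[1->2]=2 ship[0->1]=5 prod=5 -> inv=[5 18 7 2]
Step 7: demand=3,sold=2 ship[2->3]=2 ship[1->2]=2 ship[0->1]=5 prod=5 -> inv=[5 21 7 2]
Step 8: demand=3,sold=2 ship[2->3]=2 ship[1->2]=2 ship[0->1]=5 prod=5 -> inv=[5 24 7 2]

5 24 7 2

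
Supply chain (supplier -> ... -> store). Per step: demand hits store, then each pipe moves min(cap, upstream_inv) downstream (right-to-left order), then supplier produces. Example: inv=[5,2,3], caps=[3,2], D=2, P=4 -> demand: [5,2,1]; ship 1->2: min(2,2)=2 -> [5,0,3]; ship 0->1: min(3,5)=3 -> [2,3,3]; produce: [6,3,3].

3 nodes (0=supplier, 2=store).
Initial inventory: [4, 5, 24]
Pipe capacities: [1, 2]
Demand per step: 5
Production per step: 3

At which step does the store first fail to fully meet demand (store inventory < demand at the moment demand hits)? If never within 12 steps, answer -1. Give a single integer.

Step 1: demand=5,sold=5 ship[1->2]=2 ship[0->1]=1 prod=3 -> [6 4 21]
Step 2: demand=5,sold=5 ship[1->2]=2 ship[0->1]=1 prod=3 -> [8 3 18]
Step 3: demand=5,sold=5 ship[1->2]=2 ship[0->1]=1 prod=3 -> [10 2 15]
Step 4: demand=5,sold=5 ship[1->2]=2 ship[0->1]=1 prod=3 -> [12 1 12]
Step 5: demand=5,sold=5 ship[1->2]=1 ship[0->1]=1 prod=3 -> [14 1 8]
Step 6: demand=5,sold=5 ship[1->2]=1 ship[0->1]=1 prod=3 -> [16 1 4]
Step 7: demand=5,sold=4 ship[1->2]=1 ship[0->1]=1 prod=3 -> [18 1 1]
Step 8: demand=5,sold=1 ship[1->2]=1 ship[0->1]=1 prod=3 -> [20 1 1]
Step 9: demand=5,sold=1 ship[1->2]=1 ship[0->1]=1 prod=3 -> [22 1 1]
Step 10: demand=5,sold=1 ship[1->2]=1 ship[0->1]=1 prod=3 -> [24 1 1]
Step 11: demand=5,sold=1 ship[1->2]=1 ship[0->1]=1 prod=3 -> [26 1 1]
Step 12: demand=5,sold=1 ship[1->2]=1 ship[0->1]=1 prod=3 -> [28 1 1]
First stockout at step 7

7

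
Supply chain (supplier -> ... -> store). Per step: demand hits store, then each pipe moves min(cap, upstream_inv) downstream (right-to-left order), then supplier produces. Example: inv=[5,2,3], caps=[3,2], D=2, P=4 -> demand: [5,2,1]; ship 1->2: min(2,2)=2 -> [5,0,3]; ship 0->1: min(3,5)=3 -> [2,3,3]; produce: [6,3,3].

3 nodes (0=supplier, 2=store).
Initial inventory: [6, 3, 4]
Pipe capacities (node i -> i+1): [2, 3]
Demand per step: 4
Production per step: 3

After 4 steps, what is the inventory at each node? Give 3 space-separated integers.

Step 1: demand=4,sold=4 ship[1->2]=3 ship[0->1]=2 prod=3 -> inv=[7 2 3]
Step 2: demand=4,sold=3 ship[1->2]=2 ship[0->1]=2 prod=3 -> inv=[8 2 2]
Step 3: demand=4,sold=2 ship[1->2]=2 ship[0->1]=2 prod=3 -> inv=[9 2 2]
Step 4: demand=4,sold=2 ship[1->2]=2 ship[0->1]=2 prod=3 -> inv=[10 2 2]

10 2 2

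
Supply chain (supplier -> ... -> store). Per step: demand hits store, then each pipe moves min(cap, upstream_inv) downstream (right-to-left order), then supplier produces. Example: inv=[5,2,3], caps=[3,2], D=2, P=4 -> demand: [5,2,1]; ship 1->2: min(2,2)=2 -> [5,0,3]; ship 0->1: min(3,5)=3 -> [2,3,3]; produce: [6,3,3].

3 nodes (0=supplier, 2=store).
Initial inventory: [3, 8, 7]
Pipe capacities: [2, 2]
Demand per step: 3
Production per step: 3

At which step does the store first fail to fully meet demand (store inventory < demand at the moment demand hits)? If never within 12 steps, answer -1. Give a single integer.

Step 1: demand=3,sold=3 ship[1->2]=2 ship[0->1]=2 prod=3 -> [4 8 6]
Step 2: demand=3,sold=3 ship[1->2]=2 ship[0->1]=2 prod=3 -> [5 8 5]
Step 3: demand=3,sold=3 ship[1->2]=2 ship[0->1]=2 prod=3 -> [6 8 4]
Step 4: demand=3,sold=3 ship[1->2]=2 ship[0->1]=2 prod=3 -> [7 8 3]
Step 5: demand=3,sold=3 ship[1->2]=2 ship[0->1]=2 prod=3 -> [8 8 2]
Step 6: demand=3,sold=2 ship[1->2]=2 ship[0->1]=2 prod=3 -> [9 8 2]
Step 7: demand=3,sold=2 ship[1->2]=2 ship[0->1]=2 prod=3 -> [10 8 2]
Step 8: demand=3,sold=2 ship[1->2]=2 ship[0->1]=2 prod=3 -> [11 8 2]
Step 9: demand=3,sold=2 ship[1->2]=2 ship[0->1]=2 prod=3 -> [12 8 2]
Step 10: demand=3,sold=2 ship[1->2]=2 ship[0->1]=2 prod=3 -> [13 8 2]
Step 11: demand=3,sold=2 ship[1->2]=2 ship[0->1]=2 prod=3 -> [14 8 2]
Step 12: demand=3,sold=2 ship[1->2]=2 ship[0->1]=2 prod=3 -> [15 8 2]
First stockout at step 6

6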